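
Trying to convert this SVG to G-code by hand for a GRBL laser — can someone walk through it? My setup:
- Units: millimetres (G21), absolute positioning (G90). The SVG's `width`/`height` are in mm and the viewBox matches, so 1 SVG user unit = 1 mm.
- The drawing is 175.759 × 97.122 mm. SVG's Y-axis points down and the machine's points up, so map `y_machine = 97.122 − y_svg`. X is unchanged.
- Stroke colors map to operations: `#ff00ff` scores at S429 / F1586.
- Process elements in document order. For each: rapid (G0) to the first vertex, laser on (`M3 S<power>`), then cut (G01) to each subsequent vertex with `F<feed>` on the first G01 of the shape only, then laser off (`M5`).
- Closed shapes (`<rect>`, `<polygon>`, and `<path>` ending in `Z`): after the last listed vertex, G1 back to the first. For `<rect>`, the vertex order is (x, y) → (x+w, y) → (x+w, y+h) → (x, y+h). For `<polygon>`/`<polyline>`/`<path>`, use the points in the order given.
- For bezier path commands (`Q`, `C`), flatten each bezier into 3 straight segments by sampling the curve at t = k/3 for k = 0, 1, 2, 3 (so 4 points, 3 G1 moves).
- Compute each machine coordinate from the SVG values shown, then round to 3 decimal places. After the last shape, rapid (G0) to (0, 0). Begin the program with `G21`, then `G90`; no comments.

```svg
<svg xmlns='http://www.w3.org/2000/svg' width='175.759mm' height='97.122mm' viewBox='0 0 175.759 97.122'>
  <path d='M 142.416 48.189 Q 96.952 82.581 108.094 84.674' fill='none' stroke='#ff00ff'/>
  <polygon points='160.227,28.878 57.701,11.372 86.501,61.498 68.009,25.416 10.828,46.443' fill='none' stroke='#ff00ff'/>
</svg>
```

viewBox `0 0 175.759 97.122` with mm width/height → 1 unit = 1 mm. Flip: y_m = 97.122 − y_svg.

**Shape 1** — `<path>` quadratic bezier, stroke `#ff00ff` → score (S429, F1586). Control points (SVG): P0=(142.416,48.189), P1=(96.952,82.581), P2=(108.094,84.674); sampled at t=k/3. Machine vertices: (142.416,48.933) → (118.396,29.594) → (106.956,17.432) → (108.094,12.448). Open path.

**Shape 2** — `<polygon>` closed polygon, stroke `#ff00ff` → score (S429, F1586). Machine vertices: (160.227,68.244) → (57.701,85.750) → (86.501,35.624) → (68.009,71.706) → (10.828,50.679) → (160.227,68.244). Closed: final G1 returns to the first vertex.

G21
G90
G0 X142.416 Y48.933
M3 S429
G01 X118.396 Y29.594 F1586
G01 X106.956 Y17.432
G01 X108.094 Y12.448
M5
G0 X160.227 Y68.244
M3 S429
G01 X57.701 Y85.750 F1586
G01 X86.501 Y35.624
G01 X68.009 Y71.706
G01 X10.828 Y50.679
G01 X160.227 Y68.244
M5
G0 X0.000 Y0.000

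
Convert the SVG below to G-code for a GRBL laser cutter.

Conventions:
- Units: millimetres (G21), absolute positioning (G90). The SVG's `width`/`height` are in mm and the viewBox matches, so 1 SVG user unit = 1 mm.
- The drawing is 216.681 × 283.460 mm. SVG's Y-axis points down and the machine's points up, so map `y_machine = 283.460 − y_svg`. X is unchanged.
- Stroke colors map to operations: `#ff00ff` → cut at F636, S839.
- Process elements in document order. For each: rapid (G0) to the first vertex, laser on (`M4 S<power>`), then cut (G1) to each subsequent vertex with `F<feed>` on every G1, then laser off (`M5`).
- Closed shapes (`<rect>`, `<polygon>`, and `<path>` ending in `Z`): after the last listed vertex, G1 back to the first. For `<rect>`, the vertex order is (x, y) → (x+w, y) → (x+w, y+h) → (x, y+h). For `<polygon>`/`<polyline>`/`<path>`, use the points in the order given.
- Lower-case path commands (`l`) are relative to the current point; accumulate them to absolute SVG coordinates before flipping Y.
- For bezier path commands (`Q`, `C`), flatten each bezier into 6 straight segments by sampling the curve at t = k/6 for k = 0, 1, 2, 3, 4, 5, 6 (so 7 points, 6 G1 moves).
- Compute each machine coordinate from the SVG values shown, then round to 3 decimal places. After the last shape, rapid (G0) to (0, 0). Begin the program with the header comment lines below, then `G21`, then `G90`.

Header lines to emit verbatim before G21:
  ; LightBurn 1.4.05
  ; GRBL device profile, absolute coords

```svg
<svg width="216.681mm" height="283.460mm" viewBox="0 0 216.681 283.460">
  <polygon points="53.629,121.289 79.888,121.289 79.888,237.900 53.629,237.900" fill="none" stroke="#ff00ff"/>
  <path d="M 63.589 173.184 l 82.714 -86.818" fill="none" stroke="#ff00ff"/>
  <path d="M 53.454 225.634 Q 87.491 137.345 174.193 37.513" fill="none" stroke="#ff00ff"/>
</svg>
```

; LightBurn 1.4.05
; GRBL device profile, absolute coords
G21
G90
G0 X53.629 Y162.171
M4 S839
G1 X79.888 Y162.171 F636
G1 X79.888 Y45.560 F636
G1 X53.629 Y45.560 F636
G1 X53.629 Y162.171 F636
M5
G0 X63.589 Y110.276
M4 S839
G1 X146.303 Y197.094 F636
M5
G0 X53.454 Y57.826
M4 S839
G1 X66.263 Y87.576 F636
G1 X81.997 Y117.968 F636
G1 X100.657 Y149.001 F636
G1 X122.243 Y180.675 F636
G1 X146.755 Y212.990 F636
G1 X174.193 Y245.947 F636
M5
G0 X0.000 Y0.000

viewBox `0 0 216.681 283.460` with mm width/height → 1 unit = 1 mm. Flip: y_m = 283.460 − y_svg.

**Shape 1** — `<polygon>` rectangle, stroke `#ff00ff` → cut (S839, F636). Machine vertices: (53.629,162.171) → (79.888,162.171) → (79.888,45.560) → (53.629,45.560) → (53.629,162.171). Closed: final G1 returns to the first vertex.

**Shape 2** — `<path>` line segment, stroke `#ff00ff` → cut (S839, F636). Machine vertices: (63.589,110.276) → (146.303,197.094). Open path.

**Shape 3** — `<path>` quadratic bezier, stroke `#ff00ff` → cut (S839, F636). Control points (SVG): P0=(53.454,225.634), P1=(87.491,137.345), P2=(174.193,37.513); sampled at t=k/6. Machine vertices: (53.454,57.826) → (66.263,87.576) → (81.997,117.968) → (100.657,149.001) → (122.243,180.675) → (146.755,212.990) → (174.193,245.947). Open path.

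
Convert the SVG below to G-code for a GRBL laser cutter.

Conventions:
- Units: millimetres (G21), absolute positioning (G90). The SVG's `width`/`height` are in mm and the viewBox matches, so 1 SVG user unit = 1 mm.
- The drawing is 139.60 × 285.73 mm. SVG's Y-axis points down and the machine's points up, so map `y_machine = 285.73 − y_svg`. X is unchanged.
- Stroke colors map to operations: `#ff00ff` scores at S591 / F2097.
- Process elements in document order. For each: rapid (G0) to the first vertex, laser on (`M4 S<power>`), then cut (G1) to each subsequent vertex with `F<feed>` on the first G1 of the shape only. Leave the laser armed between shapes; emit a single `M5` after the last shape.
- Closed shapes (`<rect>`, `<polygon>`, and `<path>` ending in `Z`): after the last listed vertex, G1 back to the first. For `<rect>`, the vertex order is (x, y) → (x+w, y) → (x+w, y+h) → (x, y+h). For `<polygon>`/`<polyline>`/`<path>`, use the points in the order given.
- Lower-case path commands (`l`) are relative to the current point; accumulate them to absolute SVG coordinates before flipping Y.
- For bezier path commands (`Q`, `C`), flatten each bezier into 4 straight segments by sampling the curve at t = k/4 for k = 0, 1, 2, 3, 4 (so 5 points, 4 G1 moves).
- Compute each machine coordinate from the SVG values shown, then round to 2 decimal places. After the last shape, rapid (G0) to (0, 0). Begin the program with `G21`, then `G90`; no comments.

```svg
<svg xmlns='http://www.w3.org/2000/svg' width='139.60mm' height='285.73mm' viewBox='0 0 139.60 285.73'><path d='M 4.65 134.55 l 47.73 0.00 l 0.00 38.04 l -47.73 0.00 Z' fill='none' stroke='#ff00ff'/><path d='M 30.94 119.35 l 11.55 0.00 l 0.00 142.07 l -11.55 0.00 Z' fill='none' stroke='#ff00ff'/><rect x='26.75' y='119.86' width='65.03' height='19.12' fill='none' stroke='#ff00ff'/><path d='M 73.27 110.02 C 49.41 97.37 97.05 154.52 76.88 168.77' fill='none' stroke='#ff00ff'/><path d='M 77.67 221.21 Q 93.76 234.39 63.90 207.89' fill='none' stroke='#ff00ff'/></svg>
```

1 u = 1 mm; y_m = 285.73 − y.

[1] `<path>` rectangle, #ff00ff→score S591 F2097: (4.65,151.18) → (52.38,151.18) → (52.38,113.14) → (4.65,113.14) → (4.65,151.18) (closed)

[2] `<path>` rectangle, #ff00ff→score S591 F2097: (30.94,166.38) → (42.49,166.38) → (42.49,24.31) → (30.94,24.31) → (30.94,166.38) (closed)

[3] `<rect>` rectangle, #ff00ff→score S591 F2097: (26.75,165.87) → (91.78,165.87) → (91.78,146.75) → (26.75,146.75) → (26.75,165.87) (closed)

[4] `<path>` cubic bezier, #ff00ff→score S591 F2097: (73.27,175.71) → (66.60,173.87) → (73.69,156.42) → (81.47,133.93) → (76.88,116.96)

[5] `<path>` quadratic bezier, #ff00ff→score S591 F2097: (77.67,64.52) → (82.84,60.41) → (82.27,61.26) → (75.96,67.07) → (63.90,77.84)

G21
G90
G0 X4.65 Y151.18
M4 S591
G1 X52.38 Y151.18 F2097
G1 X52.38 Y113.14
G1 X4.65 Y113.14
G1 X4.65 Y151.18
G0 X30.94 Y166.38
M4 S591
G1 X42.49 Y166.38 F2097
G1 X42.49 Y24.31
G1 X30.94 Y24.31
G1 X30.94 Y166.38
G0 X26.75 Y165.87
M4 S591
G1 X91.78 Y165.87 F2097
G1 X91.78 Y146.75
G1 X26.75 Y146.75
G1 X26.75 Y165.87
G0 X73.27 Y175.71
M4 S591
G1 X66.60 Y173.87 F2097
G1 X73.69 Y156.42
G1 X81.47 Y133.93
G1 X76.88 Y116.96
G0 X77.67 Y64.52
M4 S591
G1 X82.84 Y60.41 F2097
G1 X82.27 Y61.26
G1 X75.96 Y67.07
G1 X63.90 Y77.84
M5
G0 X0.00 Y0.00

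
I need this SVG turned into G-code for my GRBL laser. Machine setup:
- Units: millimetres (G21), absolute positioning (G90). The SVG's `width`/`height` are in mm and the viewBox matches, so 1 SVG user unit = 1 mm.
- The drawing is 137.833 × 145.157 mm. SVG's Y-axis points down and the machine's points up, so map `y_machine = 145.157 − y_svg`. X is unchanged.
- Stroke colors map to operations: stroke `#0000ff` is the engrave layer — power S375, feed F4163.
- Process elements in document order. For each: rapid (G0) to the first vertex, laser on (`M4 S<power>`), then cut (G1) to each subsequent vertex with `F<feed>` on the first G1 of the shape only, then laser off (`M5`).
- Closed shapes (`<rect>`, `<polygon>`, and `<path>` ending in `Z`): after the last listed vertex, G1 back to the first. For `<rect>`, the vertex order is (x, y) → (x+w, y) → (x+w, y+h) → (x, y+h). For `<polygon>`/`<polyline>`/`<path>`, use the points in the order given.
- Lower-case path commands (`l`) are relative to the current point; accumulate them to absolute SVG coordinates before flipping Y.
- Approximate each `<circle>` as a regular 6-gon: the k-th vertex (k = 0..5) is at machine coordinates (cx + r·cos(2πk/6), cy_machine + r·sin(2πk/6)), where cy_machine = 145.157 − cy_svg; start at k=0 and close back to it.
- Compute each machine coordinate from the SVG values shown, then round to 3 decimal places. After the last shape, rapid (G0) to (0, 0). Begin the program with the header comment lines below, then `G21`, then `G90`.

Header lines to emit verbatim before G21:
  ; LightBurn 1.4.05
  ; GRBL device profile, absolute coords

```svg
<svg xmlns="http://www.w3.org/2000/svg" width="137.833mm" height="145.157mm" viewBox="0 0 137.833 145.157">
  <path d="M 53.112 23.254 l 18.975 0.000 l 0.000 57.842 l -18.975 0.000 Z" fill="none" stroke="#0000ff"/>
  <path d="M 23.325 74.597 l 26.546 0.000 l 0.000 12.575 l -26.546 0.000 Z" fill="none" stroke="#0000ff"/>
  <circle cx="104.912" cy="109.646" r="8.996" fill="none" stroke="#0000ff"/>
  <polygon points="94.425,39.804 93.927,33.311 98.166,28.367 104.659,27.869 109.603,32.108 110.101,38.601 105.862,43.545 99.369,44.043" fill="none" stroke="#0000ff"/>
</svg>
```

; LightBurn 1.4.05
; GRBL device profile, absolute coords
G21
G90
G0 X53.112 Y121.903
M4 S375
G1 X72.087 Y121.903 F4163
G1 X72.087 Y64.061
G1 X53.112 Y64.061
G1 X53.112 Y121.903
M5
G0 X23.325 Y70.560
M4 S375
G1 X49.871 Y70.560 F4163
G1 X49.871 Y57.985
G1 X23.325 Y57.985
G1 X23.325 Y70.560
M5
G0 X113.908 Y35.511
M4 S375
G1 X109.410 Y43.302 F4163
G1 X100.414 Y43.302
G1 X95.916 Y35.511
G1 X100.414 Y27.720
G1 X109.410 Y27.720
G1 X113.908 Y35.511
M5
G0 X94.425 Y105.353
M4 S375
G1 X93.927 Y111.846 F4163
G1 X98.166 Y116.790
G1 X104.659 Y117.288
G1 X109.603 Y113.049
G1 X110.101 Y106.556
G1 X105.862 Y101.612
G1 X99.369 Y101.114
G1 X94.425 Y105.353
M5
G0 X0.000 Y0.000

Since the viewBox matches the mm dimensions, user units are millimetres directly. The only transform is the Y-flip y_m = 145.157 − y_svg.

Shape 1 is a rectangle drawn with `<path>`. Its stroke #0000ff means engrave at S375, F4163. After flipping Y the toolpath is (53.112,121.903) → (72.087,121.903) → (72.087,64.061) → (53.112,64.061) → (53.112,121.903), returning to the start.

Shape 2 is a rectangle drawn with `<path>`. Its stroke #0000ff means engrave at S375, F4163. After flipping Y the toolpath is (23.325,70.560) → (49.871,70.560) → (49.871,57.985) → (23.325,57.985) → (23.325,70.560), returning to the start.

Shape 3 is a circle drawn with `<circle>`. Its stroke #0000ff means engrave at S375, F4163. After flipping Y the toolpath is (113.908,35.511) → (109.410,43.302) → (100.414,43.302) → (95.916,35.511) → (100.414,27.720) → (109.410,27.720) → (113.908,35.511), returning to the start.

Shape 4 is a regular polygon drawn with `<polygon>`. Its stroke #0000ff means engrave at S375, F4163. After flipping Y the toolpath is (94.425,105.353) → (93.927,111.846) → (98.166,116.790) → (104.659,117.288) → (109.603,113.049) → (110.101,106.556) → (105.862,101.612) → (99.369,101.114) → (94.425,105.353), returning to the start.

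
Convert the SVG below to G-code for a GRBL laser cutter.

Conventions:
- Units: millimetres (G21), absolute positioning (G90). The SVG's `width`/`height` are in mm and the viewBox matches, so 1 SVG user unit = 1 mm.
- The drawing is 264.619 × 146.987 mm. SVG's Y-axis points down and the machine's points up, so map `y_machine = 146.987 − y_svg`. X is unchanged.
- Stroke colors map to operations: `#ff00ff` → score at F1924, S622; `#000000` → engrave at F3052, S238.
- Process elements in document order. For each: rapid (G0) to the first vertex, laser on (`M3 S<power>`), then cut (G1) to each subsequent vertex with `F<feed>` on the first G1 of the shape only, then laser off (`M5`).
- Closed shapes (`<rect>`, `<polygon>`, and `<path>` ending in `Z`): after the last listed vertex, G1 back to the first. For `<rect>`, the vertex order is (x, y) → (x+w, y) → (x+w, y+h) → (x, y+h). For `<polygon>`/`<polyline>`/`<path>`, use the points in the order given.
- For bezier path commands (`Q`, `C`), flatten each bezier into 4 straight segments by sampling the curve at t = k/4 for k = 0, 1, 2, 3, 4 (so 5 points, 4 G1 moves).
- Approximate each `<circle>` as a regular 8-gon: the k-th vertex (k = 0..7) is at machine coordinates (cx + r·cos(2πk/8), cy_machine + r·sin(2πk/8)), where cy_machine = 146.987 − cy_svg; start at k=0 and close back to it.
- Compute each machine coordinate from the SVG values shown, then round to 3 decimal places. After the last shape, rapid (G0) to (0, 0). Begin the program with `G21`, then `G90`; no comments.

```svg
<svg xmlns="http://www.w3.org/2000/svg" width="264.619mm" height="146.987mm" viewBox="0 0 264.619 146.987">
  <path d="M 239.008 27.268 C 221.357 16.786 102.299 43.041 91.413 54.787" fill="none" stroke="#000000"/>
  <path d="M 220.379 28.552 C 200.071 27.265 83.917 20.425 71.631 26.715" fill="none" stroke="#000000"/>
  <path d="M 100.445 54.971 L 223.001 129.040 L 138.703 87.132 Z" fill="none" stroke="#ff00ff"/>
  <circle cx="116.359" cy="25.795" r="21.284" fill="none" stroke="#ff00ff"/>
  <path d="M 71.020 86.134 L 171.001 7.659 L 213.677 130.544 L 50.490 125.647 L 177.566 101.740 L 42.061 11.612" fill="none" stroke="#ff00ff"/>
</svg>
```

viewBox `0 0 264.619 146.987` with mm width/height → 1 unit = 1 mm. Flip: y_m = 146.987 − y_svg.

**Shape 1** — `<path>` cubic bezier, stroke `#000000` → engrave (S238, F3052). Control points (SVG): P0=(239.008,27.268), P1=(221.357,16.786), P2=(102.299,43.041), P3=(91.413,54.787); sampled at t=k/4. Machine vertices: (239.008,119.719) → (210.031,121.493) → (162.674,114.295) → (116.585,102.929) → (91.413,92.200). Open path.

**Shape 2** — `<path>` cubic bezier, stroke `#000000` → engrave (S238, F3052). Control points (SVG): P0=(220.379,28.552), P1=(200.071,27.265), P2=(83.917,20.425), P3=(71.631,26.715); sampled at t=k/4. Machine vertices: (220.379,118.435) → (190.297,120.150) → (142.997,122.195) → (97.200,122.820) → (71.631,120.272). Open path.

**Shape 3** — `<path>` closed polygon, stroke `#ff00ff` → score (S622, F1924). Machine vertices: (100.445,92.016) → (223.001,17.947) → (138.703,59.855) → (100.445,92.016). Closed: final G1 returns to the first vertex.

**Shape 4** — `<circle>` circle, stroke `#ff00ff` → score (S622, F1924). Machine vertices: (137.643,121.192) → (131.409,136.242) → (116.359,142.476) → (101.309,136.242) → (95.075,121.192) → (101.309,106.142) → (116.359,99.908) → (131.409,106.142) → (137.643,121.192). Closed: final G1 returns to the first vertex.

**Shape 5** — `<path>` open polyline, stroke `#ff00ff` → score (S622, F1924). Machine vertices: (71.020,60.853) → (171.001,139.328) → (213.677,16.443) → (50.490,21.340) → (177.566,45.247) → (42.061,135.375). Open path.

G21
G90
G0 X239.008 Y119.719
M3 S238
G1 X210.031 Y121.493 F3052
G1 X162.674 Y114.295
G1 X116.585 Y102.929
G1 X91.413 Y92.200
M5
G0 X220.379 Y118.435
M3 S238
G1 X190.297 Y120.150 F3052
G1 X142.997 Y122.195
G1 X97.200 Y122.820
G1 X71.631 Y120.272
M5
G0 X100.445 Y92.016
M3 S622
G1 X223.001 Y17.947 F1924
G1 X138.703 Y59.855
G1 X100.445 Y92.016
M5
G0 X137.643 Y121.192
M3 S622
G1 X131.409 Y136.242 F1924
G1 X116.359 Y142.476
G1 X101.309 Y136.242
G1 X95.075 Y121.192
G1 X101.309 Y106.142
G1 X116.359 Y99.908
G1 X131.409 Y106.142
G1 X137.643 Y121.192
M5
G0 X71.020 Y60.853
M3 S622
G1 X171.001 Y139.328 F1924
G1 X213.677 Y16.443
G1 X50.490 Y21.340
G1 X177.566 Y45.247
G1 X42.061 Y135.375
M5
G0 X0.000 Y0.000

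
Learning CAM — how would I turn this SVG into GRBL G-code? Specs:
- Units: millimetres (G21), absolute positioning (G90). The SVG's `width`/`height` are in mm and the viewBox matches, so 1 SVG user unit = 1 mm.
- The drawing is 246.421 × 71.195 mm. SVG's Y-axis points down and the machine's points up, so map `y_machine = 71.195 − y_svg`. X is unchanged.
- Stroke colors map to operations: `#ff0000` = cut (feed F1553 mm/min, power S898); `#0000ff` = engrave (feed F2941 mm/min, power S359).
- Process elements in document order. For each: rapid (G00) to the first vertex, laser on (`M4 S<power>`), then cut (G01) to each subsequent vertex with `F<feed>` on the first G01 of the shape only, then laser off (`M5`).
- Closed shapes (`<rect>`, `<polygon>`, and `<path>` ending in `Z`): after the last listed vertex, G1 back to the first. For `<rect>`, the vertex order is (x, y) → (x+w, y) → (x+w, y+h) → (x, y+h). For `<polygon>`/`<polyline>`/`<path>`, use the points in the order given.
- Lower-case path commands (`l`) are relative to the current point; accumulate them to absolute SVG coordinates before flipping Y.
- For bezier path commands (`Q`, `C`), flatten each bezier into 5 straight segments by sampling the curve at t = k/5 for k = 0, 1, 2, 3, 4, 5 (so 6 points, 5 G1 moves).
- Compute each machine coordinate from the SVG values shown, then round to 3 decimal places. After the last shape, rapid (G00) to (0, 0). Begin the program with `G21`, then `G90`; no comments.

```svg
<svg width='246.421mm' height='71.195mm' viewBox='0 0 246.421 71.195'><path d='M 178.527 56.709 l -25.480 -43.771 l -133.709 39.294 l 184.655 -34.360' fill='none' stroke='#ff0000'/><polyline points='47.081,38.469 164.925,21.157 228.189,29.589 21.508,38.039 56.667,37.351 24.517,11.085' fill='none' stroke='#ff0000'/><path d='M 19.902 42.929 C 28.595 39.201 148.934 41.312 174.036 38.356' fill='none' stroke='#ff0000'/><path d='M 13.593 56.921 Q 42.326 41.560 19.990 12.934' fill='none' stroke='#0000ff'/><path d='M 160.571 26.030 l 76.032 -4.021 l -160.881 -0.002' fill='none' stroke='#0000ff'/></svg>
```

Since the viewBox matches the mm dimensions, user units are millimetres directly. The only transform is the Y-flip y_m = 71.195 − y_svg.

Shape 1 is a open polyline drawn with `<path>`. Its stroke #ff0000 means cut at S898, F1553. After flipping Y the toolpath is (178.527,14.486) → (153.047,58.257) → (19.338,18.963) → (203.993,53.323).

Shape 2 is a open polyline drawn with `<polyline>`. Its stroke #ff0000 means cut at S898, F1553. After flipping Y the toolpath is (47.081,32.726) → (164.925,50.038) → (228.189,41.606) → (21.508,33.156) → (56.667,33.844) → (24.517,60.110).

Shape 3 is a cubic bezier drawn with `<path>`. Its stroke #ff0000 means cut at S898, F1553. After flipping Y the toolpath is (19.902,28.266) → (36.860,29.889) → (70.683,30.635) → (111.440,31.026) → (149.201,31.586) → (174.036,32.839).

Shape 4 is a quadratic bezier drawn with `<path>`. Its stroke #0000ff means engrave at S359, F2941. After flipping Y the toolpath is (13.593,14.274) → (23.043,20.949) → (28.408,28.685) → (29.688,37.483) → (26.882,47.341) → (19.990,58.261).

Shape 5 is a open polyline drawn with `<path>`. Its stroke #0000ff means engrave at S359, F2941. After flipping Y the toolpath is (160.571,45.165) → (236.603,49.186) → (75.722,49.188).

G21
G90
G00 X178.527 Y14.486
M4 S898
G01 X153.047 Y58.257 F1553
G01 X19.338 Y18.963
G01 X203.993 Y53.323
M5
G00 X47.081 Y32.726
M4 S898
G01 X164.925 Y50.038 F1553
G01 X228.189 Y41.606
G01 X21.508 Y33.156
G01 X56.667 Y33.844
G01 X24.517 Y60.110
M5
G00 X19.902 Y28.266
M4 S898
G01 X36.860 Y29.889 F1553
G01 X70.683 Y30.635
G01 X111.440 Y31.026
G01 X149.201 Y31.586
G01 X174.036 Y32.839
M5
G00 X13.593 Y14.274
M4 S359
G01 X23.043 Y20.949 F2941
G01 X28.408 Y28.685
G01 X29.688 Y37.483
G01 X26.882 Y47.341
G01 X19.990 Y58.261
M5
G00 X160.571 Y45.165
M4 S359
G01 X236.603 Y49.186 F2941
G01 X75.722 Y49.188
M5
G00 X0.000 Y0.000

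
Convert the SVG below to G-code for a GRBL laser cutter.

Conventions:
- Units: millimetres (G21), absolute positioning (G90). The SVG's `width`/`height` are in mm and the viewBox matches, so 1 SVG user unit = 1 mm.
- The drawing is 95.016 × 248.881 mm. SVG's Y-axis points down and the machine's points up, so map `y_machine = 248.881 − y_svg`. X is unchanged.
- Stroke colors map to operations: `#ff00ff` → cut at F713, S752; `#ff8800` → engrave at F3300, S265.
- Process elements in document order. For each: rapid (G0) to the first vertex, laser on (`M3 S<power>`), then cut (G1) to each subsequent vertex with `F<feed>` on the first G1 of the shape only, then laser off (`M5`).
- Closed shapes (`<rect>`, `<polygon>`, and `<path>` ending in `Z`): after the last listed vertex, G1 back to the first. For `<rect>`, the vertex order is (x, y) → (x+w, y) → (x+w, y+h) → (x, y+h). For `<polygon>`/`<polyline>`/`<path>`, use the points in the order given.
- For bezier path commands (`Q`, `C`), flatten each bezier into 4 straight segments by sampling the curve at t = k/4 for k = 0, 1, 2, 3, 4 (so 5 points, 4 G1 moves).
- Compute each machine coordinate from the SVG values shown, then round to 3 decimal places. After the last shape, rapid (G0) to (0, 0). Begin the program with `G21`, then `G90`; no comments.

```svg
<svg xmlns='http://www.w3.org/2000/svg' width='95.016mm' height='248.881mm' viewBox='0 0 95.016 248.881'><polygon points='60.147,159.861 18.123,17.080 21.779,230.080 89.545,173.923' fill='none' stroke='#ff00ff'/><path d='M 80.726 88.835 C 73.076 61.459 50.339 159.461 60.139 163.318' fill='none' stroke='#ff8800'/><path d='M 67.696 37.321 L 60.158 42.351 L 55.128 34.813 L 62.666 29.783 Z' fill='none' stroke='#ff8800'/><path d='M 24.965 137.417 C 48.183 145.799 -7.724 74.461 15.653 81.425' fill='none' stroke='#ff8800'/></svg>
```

viewBox `0 0 95.016 248.881` with mm width/height → 1 unit = 1 mm. Flip: y_m = 248.881 − y_svg.

**Shape 1** — `<polygon>` closed polygon, stroke `#ff00ff` → cut (S752, F713). Machine vertices: (60.147,89.020) → (18.123,231.801) → (21.779,18.801) → (89.545,74.958) → (60.147,89.020). Closed: final G1 returns to the first vertex.

**Shape 2** — `<path>` cubic bezier, stroke `#ff8800` → engrave (S265, F3300). Control points (SVG): P0=(80.726,88.835), P1=(73.076,61.459), P2=(50.339,159.461), P3=(60.139,163.318); sampled at t=k/4. Machine vertices: (80.726,160.046) → (72.904,160.500) → (63.889,134.517) → (58.146,102.678) → (60.139,85.563). Open path.

**Shape 3** — `<path>` regular polygon, stroke `#ff8800` → engrave (S265, F3300). Machine vertices: (67.696,211.560) → (60.158,206.530) → (55.128,214.068) → (62.666,219.098) → (67.696,211.560). Closed: final G1 returns to the first vertex.

**Shape 4** — `<path>` cubic bezier, stroke `#ff8800` → engrave (S265, F3300). Control points (SVG): P0=(24.965,137.417), P1=(48.183,145.799), P2=(-7.724,74.461), P3=(15.653,81.425); sampled at t=k/4. Machine vertices: (24.965,111.464) → (30.018,117.656) → (20.249,138.928) → (10.511,160.466) → (15.653,167.456). Open path.

G21
G90
G0 X60.147 Y89.020
M3 S752
G1 X18.123 Y231.801 F713
G1 X21.779 Y18.801
G1 X89.545 Y74.958
G1 X60.147 Y89.020
M5
G0 X80.726 Y160.046
M3 S265
G1 X72.904 Y160.500 F3300
G1 X63.889 Y134.517
G1 X58.146 Y102.678
G1 X60.139 Y85.563
M5
G0 X67.696 Y211.560
M3 S265
G1 X60.158 Y206.530 F3300
G1 X55.128 Y214.068
G1 X62.666 Y219.098
G1 X67.696 Y211.560
M5
G0 X24.965 Y111.464
M3 S265
G1 X30.018 Y117.656 F3300
G1 X20.249 Y138.928
G1 X10.511 Y160.466
G1 X15.653 Y167.456
M5
G0 X0.000 Y0.000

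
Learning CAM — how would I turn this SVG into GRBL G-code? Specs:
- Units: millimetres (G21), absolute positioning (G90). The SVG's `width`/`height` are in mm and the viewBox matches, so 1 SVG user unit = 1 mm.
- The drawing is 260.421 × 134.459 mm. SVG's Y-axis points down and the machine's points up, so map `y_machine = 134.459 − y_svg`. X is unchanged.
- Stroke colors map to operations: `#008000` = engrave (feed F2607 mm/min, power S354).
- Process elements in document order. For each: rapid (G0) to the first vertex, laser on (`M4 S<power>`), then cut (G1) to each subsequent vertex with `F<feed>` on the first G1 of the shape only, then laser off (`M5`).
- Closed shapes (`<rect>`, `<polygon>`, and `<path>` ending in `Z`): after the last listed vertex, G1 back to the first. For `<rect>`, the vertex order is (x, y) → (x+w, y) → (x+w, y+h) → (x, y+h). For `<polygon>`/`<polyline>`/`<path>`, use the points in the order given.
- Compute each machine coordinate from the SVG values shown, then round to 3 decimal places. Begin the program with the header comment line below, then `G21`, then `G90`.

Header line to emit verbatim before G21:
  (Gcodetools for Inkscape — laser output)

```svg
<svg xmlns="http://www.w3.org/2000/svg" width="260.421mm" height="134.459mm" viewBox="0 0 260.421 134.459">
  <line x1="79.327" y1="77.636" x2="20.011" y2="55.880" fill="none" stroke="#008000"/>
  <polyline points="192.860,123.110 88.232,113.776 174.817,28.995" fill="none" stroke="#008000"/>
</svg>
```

(Gcodetools for Inkscape — laser output)
G21
G90
G0 X79.327 Y56.823
M4 S354
G1 X20.011 Y78.579 F2607
M5
G0 X192.860 Y11.349
M4 S354
G1 X88.232 Y20.683 F2607
G1 X174.817 Y105.464
M5

1 u = 1 mm; y_m = 134.459 − y.

[1] `<line>` line segment, #008000→engrave S354 F2607: (79.327,56.823) → (20.011,78.579)

[2] `<polyline>` open polyline, #008000→engrave S354 F2607: (192.860,11.349) → (88.232,20.683) → (174.817,105.464)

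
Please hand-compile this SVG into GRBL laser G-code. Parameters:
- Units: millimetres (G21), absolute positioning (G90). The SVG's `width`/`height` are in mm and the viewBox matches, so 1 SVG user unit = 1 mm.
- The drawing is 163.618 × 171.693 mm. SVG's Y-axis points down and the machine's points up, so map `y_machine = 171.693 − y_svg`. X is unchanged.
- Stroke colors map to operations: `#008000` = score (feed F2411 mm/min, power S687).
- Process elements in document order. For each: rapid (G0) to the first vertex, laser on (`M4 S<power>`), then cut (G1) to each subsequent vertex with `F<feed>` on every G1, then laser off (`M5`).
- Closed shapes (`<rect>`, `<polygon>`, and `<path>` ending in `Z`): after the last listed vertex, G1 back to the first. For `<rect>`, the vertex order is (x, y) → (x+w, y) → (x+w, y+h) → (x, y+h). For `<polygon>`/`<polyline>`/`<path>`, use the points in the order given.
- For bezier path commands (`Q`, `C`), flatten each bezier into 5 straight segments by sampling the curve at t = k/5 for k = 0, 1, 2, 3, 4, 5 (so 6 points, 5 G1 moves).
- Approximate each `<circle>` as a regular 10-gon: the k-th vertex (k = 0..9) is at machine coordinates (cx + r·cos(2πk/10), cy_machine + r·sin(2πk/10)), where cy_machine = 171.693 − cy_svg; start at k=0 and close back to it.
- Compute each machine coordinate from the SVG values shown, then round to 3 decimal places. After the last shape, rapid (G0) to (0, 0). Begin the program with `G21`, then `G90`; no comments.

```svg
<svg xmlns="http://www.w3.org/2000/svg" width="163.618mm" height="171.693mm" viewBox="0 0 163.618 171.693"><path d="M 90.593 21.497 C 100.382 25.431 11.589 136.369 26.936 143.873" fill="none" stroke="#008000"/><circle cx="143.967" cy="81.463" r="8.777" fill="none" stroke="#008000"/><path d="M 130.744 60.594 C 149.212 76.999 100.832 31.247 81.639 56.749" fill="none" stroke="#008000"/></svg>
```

1 u = 1 mm; y_m = 171.693 − y.

[1] `<path>` cubic bezier, #008000→score S687 F2411: (90.593,150.196) → (86.258,136.679) → (67.995,107.581) → (45.533,73.005) → (28.603,43.051) → (26.936,27.820)

[2] `<circle>` circle, #008000→score S687 F2411: (152.744,90.230) → (151.068,95.389) → (146.679,98.577) → (141.255,98.577) → (136.866,95.389) → (135.190,90.230) → (136.866,85.071) → (141.255,81.883) → (146.679,81.883) → (151.068,85.071) → (152.744,90.230) (closed)

[3] `<path>` cubic bezier, #008000→score S687 F2411: (130.744,111.099) → (134.571,107.648) → (126.965,112.710) → (112.534,119.883) → (95.889,122.762) → (81.639,114.944)

G21
G90
G0 X90.593 Y150.196
M4 S687
G1 X86.258 Y136.679 F2411
G1 X67.995 Y107.581 F2411
G1 X45.533 Y73.005 F2411
G1 X28.603 Y43.051 F2411
G1 X26.936 Y27.820 F2411
M5
G0 X152.744 Y90.230
M4 S687
G1 X151.068 Y95.389 F2411
G1 X146.679 Y98.577 F2411
G1 X141.255 Y98.577 F2411
G1 X136.866 Y95.389 F2411
G1 X135.190 Y90.230 F2411
G1 X136.866 Y85.071 F2411
G1 X141.255 Y81.883 F2411
G1 X146.679 Y81.883 F2411
G1 X151.068 Y85.071 F2411
G1 X152.744 Y90.230 F2411
M5
G0 X130.744 Y111.099
M4 S687
G1 X134.571 Y107.648 F2411
G1 X126.965 Y112.710 F2411
G1 X112.534 Y119.883 F2411
G1 X95.889 Y122.762 F2411
G1 X81.639 Y114.944 F2411
M5
G0 X0.000 Y0.000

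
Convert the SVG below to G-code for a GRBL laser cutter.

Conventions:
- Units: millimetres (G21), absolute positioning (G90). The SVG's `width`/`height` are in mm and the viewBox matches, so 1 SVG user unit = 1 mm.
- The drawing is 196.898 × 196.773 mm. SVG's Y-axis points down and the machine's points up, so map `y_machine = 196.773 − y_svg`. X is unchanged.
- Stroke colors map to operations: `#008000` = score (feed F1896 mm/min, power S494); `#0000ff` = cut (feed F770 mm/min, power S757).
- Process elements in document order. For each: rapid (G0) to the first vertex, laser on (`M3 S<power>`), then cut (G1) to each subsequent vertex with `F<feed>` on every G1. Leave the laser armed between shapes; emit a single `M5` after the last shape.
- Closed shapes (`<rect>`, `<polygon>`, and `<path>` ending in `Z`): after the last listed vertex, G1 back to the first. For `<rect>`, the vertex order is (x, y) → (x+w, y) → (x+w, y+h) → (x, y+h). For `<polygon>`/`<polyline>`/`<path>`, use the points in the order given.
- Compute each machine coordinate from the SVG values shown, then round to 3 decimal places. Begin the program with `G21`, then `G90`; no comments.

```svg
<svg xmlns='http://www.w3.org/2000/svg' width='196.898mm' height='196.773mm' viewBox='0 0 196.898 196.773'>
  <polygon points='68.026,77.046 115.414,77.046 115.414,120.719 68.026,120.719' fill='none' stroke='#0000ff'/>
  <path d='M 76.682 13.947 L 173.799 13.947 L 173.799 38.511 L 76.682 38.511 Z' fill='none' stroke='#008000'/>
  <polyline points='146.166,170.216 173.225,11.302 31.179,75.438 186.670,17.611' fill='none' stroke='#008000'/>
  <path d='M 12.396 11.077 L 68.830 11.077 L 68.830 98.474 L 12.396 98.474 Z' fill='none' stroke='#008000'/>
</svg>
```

Since the viewBox matches the mm dimensions, user units are millimetres directly. The only transform is the Y-flip y_m = 196.773 − y_svg.

Shape 1 is a rectangle drawn with `<polygon>`. Its stroke #0000ff means cut at S757, F770. After flipping Y the toolpath is (68.026,119.727) → (115.414,119.727) → (115.414,76.054) → (68.026,76.054) → (68.026,119.727), returning to the start.

Shape 2 is a rectangle drawn with `<path>`. Its stroke #008000 means score at S494, F1896. After flipping Y the toolpath is (76.682,182.826) → (173.799,182.826) → (173.799,158.262) → (76.682,158.262) → (76.682,182.826), returning to the start.

Shape 3 is a open polyline drawn with `<polyline>`. Its stroke #008000 means score at S494, F1896. After flipping Y the toolpath is (146.166,26.557) → (173.225,185.471) → (31.179,121.335) → (186.670,179.162).

Shape 4 is a rectangle drawn with `<path>`. Its stroke #008000 means score at S494, F1896. After flipping Y the toolpath is (12.396,185.696) → (68.830,185.696) → (68.830,98.299) → (12.396,98.299) → (12.396,185.696), returning to the start.

G21
G90
G0 X68.026 Y119.727
M3 S757
G1 X115.414 Y119.727 F770
G1 X115.414 Y76.054 F770
G1 X68.026 Y76.054 F770
G1 X68.026 Y119.727 F770
G0 X76.682 Y182.826
M3 S494
G1 X173.799 Y182.826 F1896
G1 X173.799 Y158.262 F1896
G1 X76.682 Y158.262 F1896
G1 X76.682 Y182.826 F1896
G0 X146.166 Y26.557
M3 S494
G1 X173.225 Y185.471 F1896
G1 X31.179 Y121.335 F1896
G1 X186.670 Y179.162 F1896
G0 X12.396 Y185.696
M3 S494
G1 X68.830 Y185.696 F1896
G1 X68.830 Y98.299 F1896
G1 X12.396 Y98.299 F1896
G1 X12.396 Y185.696 F1896
M5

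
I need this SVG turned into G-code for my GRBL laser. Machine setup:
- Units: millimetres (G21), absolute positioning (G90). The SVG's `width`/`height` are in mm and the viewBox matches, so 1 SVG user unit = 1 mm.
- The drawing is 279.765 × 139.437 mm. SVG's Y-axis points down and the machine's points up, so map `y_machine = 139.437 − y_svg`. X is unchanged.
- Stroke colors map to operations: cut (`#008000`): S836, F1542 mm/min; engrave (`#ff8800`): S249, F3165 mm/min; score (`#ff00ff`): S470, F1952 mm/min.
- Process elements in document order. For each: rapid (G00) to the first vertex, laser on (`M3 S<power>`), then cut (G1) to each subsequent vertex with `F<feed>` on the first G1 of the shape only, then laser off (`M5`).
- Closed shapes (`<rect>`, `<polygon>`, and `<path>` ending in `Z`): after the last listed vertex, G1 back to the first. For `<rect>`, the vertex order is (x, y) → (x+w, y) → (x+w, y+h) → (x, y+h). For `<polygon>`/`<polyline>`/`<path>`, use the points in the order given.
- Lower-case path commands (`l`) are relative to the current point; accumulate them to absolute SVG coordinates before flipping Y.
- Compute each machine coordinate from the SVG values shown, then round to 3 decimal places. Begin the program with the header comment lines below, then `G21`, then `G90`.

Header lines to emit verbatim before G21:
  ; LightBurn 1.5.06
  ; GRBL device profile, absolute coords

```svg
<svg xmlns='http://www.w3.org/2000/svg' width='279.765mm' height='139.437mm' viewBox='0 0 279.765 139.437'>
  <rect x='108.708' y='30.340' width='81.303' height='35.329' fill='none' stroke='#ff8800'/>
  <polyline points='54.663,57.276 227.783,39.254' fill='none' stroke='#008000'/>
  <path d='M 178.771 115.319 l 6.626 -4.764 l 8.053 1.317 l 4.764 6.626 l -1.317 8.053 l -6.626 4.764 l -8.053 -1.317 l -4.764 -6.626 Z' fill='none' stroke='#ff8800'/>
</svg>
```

; LightBurn 1.5.06
; GRBL device profile, absolute coords
G21
G90
G00 X108.708 Y109.097
M3 S249
G1 X190.011 Y109.097 F3165
G1 X190.011 Y73.768
G1 X108.708 Y73.768
G1 X108.708 Y109.097
M5
G00 X54.663 Y82.161
M3 S836
G1 X227.783 Y100.183 F1542
M5
G00 X178.771 Y24.118
M3 S249
G1 X185.397 Y28.882 F3165
G1 X193.450 Y27.565
G1 X198.214 Y20.939
G1 X196.897 Y12.886
G1 X190.271 Y8.122
G1 X182.218 Y9.439
G1 X177.454 Y16.065
G1 X178.771 Y24.118
M5

1 u = 1 mm; y_m = 139.437 − y.

[1] `<rect>` rectangle, #ff8800→engrave S249 F3165: (108.708,109.097) → (190.011,109.097) → (190.011,73.768) → (108.708,73.768) → (108.708,109.097) (closed)

[2] `<polyline>` line segment, #008000→cut S836 F1542: (54.663,82.161) → (227.783,100.183)

[3] `<path>` regular polygon, #ff8800→engrave S249 F3165: (178.771,24.118) → (185.397,28.882) → (193.450,27.565) → (198.214,20.939) → (196.897,12.886) → (190.271,8.122) → (182.218,9.439) → (177.454,16.065) → (178.771,24.118) (closed)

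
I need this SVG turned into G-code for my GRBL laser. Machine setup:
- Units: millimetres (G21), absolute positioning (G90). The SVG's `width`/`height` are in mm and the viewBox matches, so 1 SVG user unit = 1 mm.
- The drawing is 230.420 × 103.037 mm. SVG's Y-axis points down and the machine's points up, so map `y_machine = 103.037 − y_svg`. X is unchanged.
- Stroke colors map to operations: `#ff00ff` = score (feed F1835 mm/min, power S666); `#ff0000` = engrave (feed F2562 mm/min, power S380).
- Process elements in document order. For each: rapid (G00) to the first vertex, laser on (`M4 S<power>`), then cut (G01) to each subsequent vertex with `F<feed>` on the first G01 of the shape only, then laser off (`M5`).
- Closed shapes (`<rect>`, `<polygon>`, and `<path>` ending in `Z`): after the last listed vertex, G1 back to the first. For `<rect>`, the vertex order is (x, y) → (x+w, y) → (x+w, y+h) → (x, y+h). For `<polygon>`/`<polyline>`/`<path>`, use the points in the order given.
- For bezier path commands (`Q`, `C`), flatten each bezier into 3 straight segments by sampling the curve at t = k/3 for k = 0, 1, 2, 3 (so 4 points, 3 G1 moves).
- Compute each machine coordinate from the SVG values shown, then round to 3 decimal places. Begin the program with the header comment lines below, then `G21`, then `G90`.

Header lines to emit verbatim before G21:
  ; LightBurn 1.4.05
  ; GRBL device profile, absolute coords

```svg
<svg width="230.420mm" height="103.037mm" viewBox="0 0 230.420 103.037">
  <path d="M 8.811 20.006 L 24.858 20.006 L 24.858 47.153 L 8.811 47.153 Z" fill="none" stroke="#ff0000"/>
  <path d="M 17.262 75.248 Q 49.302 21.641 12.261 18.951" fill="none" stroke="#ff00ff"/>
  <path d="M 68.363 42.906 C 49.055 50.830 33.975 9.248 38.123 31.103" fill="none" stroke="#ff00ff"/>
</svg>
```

; LightBurn 1.4.05
; GRBL device profile, absolute coords
G21
G90
G00 X8.811 Y83.031
M4 S380
G01 X24.858 Y83.031 F2562
G01 X24.858 Y55.884
G01 X8.811 Y55.884
G01 X8.811 Y83.031
M5
G00 X17.262 Y27.789
M4 S666
G01 X30.946 Y57.870 F1835
G01 X29.279 Y76.635
G01 X12.261 Y84.086
M5
G00 X68.363 Y60.131
M4 S666
G01 X51.020 Y64.526 F1835
G01 X39.829 Y76.826
G01 X38.123 Y71.934
M5

1 u = 1 mm; y_m = 103.037 − y.

[1] `<path>` rectangle, #ff0000→engrave S380 F2562: (8.811,83.031) → (24.858,83.031) → (24.858,55.884) → (8.811,55.884) → (8.811,83.031) (closed)

[2] `<path>` quadratic bezier, #ff00ff→score S666 F1835: (17.262,27.789) → (30.946,57.870) → (29.279,76.635) → (12.261,84.086)

[3] `<path>` cubic bezier, #ff00ff→score S666 F1835: (68.363,60.131) → (51.020,64.526) → (39.829,76.826) → (38.123,71.934)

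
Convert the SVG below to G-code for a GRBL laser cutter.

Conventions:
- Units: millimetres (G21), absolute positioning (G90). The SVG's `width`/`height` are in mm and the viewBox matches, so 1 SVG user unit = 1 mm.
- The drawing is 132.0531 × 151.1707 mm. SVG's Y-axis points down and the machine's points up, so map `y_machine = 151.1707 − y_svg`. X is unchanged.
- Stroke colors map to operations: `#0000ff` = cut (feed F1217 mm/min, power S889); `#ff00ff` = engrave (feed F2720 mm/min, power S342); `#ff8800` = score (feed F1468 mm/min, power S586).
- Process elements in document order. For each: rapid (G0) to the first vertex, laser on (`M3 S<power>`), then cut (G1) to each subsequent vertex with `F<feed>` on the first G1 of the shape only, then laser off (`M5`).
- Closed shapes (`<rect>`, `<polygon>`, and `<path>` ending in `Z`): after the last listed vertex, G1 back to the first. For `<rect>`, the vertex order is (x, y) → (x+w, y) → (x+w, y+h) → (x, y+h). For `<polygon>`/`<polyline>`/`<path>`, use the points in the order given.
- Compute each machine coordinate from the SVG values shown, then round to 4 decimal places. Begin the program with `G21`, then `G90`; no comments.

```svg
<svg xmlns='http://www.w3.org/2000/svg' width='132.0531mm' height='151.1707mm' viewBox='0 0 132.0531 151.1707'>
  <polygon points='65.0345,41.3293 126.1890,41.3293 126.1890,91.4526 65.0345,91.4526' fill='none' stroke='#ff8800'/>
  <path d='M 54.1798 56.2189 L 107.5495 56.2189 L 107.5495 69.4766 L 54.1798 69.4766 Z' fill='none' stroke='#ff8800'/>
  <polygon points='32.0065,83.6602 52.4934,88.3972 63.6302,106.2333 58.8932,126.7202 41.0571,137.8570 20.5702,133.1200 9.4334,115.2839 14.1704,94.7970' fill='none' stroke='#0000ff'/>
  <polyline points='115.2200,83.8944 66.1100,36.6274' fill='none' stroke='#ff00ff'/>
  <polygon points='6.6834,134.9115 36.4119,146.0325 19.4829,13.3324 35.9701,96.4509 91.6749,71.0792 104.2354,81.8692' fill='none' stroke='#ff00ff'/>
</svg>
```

G21
G90
G0 X65.0345 Y109.8414
M3 S586
G1 X126.1890 Y109.8414 F1468
G1 X126.1890 Y59.7181
G1 X65.0345 Y59.7181
G1 X65.0345 Y109.8414
M5
G0 X54.1798 Y94.9518
M3 S586
G1 X107.5495 Y94.9518 F1468
G1 X107.5495 Y81.6941
G1 X54.1798 Y81.6941
G1 X54.1798 Y94.9518
M5
G0 X32.0065 Y67.5105
M3 S889
G1 X52.4934 Y62.7735 F1217
G1 X63.6302 Y44.9374
G1 X58.8932 Y24.4505
G1 X41.0571 Y13.3137
G1 X20.5702 Y18.0507
G1 X9.4334 Y35.8868
G1 X14.1704 Y56.3737
G1 X32.0065 Y67.5105
M5
G0 X115.2200 Y67.2763
M3 S342
G1 X66.1100 Y114.5433 F2720
M5
G0 X6.6834 Y16.2592
M3 S342
G1 X36.4119 Y5.1382 F2720
G1 X19.4829 Y137.8383
G1 X35.9701 Y54.7198
G1 X91.6749 Y80.0915
G1 X104.2354 Y69.3015
G1 X6.6834 Y16.2592
M5

Since the viewBox matches the mm dimensions, user units are millimetres directly. The only transform is the Y-flip y_m = 151.1707 − y_svg.

Shape 1 is a rectangle drawn with `<polygon>`. Its stroke #ff8800 means score at S586, F1468. After flipping Y the toolpath is (65.0345,109.8414) → (126.1890,109.8414) → (126.1890,59.7181) → (65.0345,59.7181) → (65.0345,109.8414), returning to the start.

Shape 2 is a rectangle drawn with `<path>`. Its stroke #ff8800 means score at S586, F1468. After flipping Y the toolpath is (54.1798,94.9518) → (107.5495,94.9518) → (107.5495,81.6941) → (54.1798,81.6941) → (54.1798,94.9518), returning to the start.

Shape 3 is a regular polygon drawn with `<polygon>`. Its stroke #0000ff means cut at S889, F1217. After flipping Y the toolpath is (32.0065,67.5105) → (52.4934,62.7735) → (63.6302,44.9374) → (58.8932,24.4505) → (41.0571,13.3137) → (20.5702,18.0507) → (9.4334,35.8868) → (14.1704,56.3737) → (32.0065,67.5105), returning to the start.

Shape 4 is a line segment drawn with `<polyline>`. Its stroke #ff00ff means engrave at S342, F2720. After flipping Y the toolpath is (115.2200,67.2763) → (66.1100,114.5433).

Shape 5 is a closed polygon drawn with `<polygon>`. Its stroke #ff00ff means engrave at S342, F2720. After flipping Y the toolpath is (6.6834,16.2592) → (36.4119,5.1382) → (19.4829,137.8383) → (35.9701,54.7198) → (91.6749,80.0915) → (104.2354,69.3015) → (6.6834,16.2592), returning to the start.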